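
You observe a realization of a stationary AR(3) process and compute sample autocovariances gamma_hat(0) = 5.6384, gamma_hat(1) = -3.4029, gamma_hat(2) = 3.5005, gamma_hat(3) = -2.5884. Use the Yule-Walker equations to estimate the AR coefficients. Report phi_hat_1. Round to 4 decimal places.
\hat\phi_{1} = -0.3660

The Yule-Walker equations for an AR(p) process read, in matrix form,
  Gamma_p phi = r_p,   with   (Gamma_p)_{ij} = gamma(|i - j|),
                       (r_p)_i = gamma(i),   i,j = 1..p.
Substitute the sample gammas (Toeplitz matrix and right-hand side of size 3):
  Gamma_p = [[5.6384, -3.4029, 3.5005], [-3.4029, 5.6384, -3.4029], [3.5005, -3.4029, 5.6384]]
  r_p     = [-3.4029, 3.5005, -2.5884]
Written out (R1..R3):
  (R1) 5.6384 phi_1 - 3.4029 phi_2 + 3.5005 phi_3 = -3.4029
  (R2) -3.4029 phi_1 + 5.6384 phi_2 - 3.4029 phi_3 = 3.5005
  (R3) 3.5005 phi_1 - 3.4029 phi_2 + 5.6384 phi_3 = -2.5884
Gaussian elimination:
  R2 <- R2 - (-3.4029/5.6384) R1 = R2 - (-0.603522) R1:  3.584674 phi_2 - 1.29027 phi_3 = 1.446774
  R3 <- R3 - (3.5005/5.6384) R1 = R3 - (0.620832) R1:  -1.29027 phi_2 + 3.465177 phi_3 = -0.47577
  R3 <- R3 - (-1.29027/3.584674) R2 = R3 - (-0.359941) R2:  3.000756 phi_3 = 0.044983
Back-substitution:
  phi_hat_3 = 0.044983 / 3.000756 = 0.01499
  phi_hat_2 = (1.446774 - (-1.29027)(0.01499)) / 3.584674 = 0.408996
  phi_hat_1 = (-3.4029 - (-3.4029)(0.408996) - (3.5005)(0.01499)) / 5.6384 = -0.365991
So phi_hat = [-0.3660, 0.4090, 0.0150].
Therefore phi_hat_1 = -0.3660.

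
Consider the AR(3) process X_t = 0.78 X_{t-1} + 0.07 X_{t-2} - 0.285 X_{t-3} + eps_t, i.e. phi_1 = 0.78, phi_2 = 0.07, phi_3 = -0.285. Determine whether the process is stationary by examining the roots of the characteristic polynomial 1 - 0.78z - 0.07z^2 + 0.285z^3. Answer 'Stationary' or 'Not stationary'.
\text{Stationary}

The AR(p) characteristic polynomial is P(z) = 1 - 0.78z - 0.07z^2 + 0.285z^3.
Stationarity requires all roots to lie outside the unit circle, i.e. |z| > 1 for every root.
Degree 3: look for a simple real root z0 first, then factor out (1 - z/z0) and solve the remaining quadratic.
Testing z0 = -2: P(-2) = 1 + (-0.78)(-2) + (-0.07)(-2)^2 + (0.285)(-2)^3
  = 1 + (1.56) + (-0.28) + (-2.28) = 0.  So z_0 = -2 is a root, |z_0| = 2.
Divide out the factor (1 + 0.5 z) = (1 - z/z0) (since 1/z0 = -0.5):
  P(z) = (1 + 0.5 z)(1 + (-1.28) z + (0.57) z^2)
  [check: z-coef -1.28 - (-0.5) = -0.78; z^2-coef 0.57 - (-0.5)(-1.28) = -0.07; z^3-coef -(-0.5)(0.57) = 0.285.]
Remaining roots from the quadratic factor 1 + (-1.28) z + (0.57) z^2:
  Set 1 + (-1.28) z + (0.57) z^2 = 0, i.e. a z^2 + b z + c = 0 with a = 0.57, b = -1.28, c = 1.
  Discriminant D = b^2 - 4ac = (-1.28)^2 - 4*(0.57)*1 = 1.6384 - (2.28) = -0.6416.
  D < 0, so the roots are the complex-conjugate pair z = (-b +/- i sqrt(-D)) / (2a) = 1.1228 +/- 0.7026i.
  For a conjugate pair |z|^2 = z * conj(z) = (product of roots) = c/a = 1/(0.57) = 1.754386, so |z| = sqrt(1.754386) = 1.3245 for both roots.
Moduli of all roots: 2.0000, 1.3245, 1.3245.
All moduli strictly greater than 1? Yes.
Verdict: Stationary.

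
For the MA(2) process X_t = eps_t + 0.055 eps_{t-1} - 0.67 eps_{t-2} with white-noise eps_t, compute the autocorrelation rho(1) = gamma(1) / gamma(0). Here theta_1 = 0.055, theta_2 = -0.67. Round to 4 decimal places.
\rho(1) = 0.0125

For an MA(q) process with theta_0 = 1, the autocovariance is
  gamma(k) = sigma^2 * sum_{i=0..q-k} theta_i * theta_{i+k},
and rho(k) = gamma(k) / gamma(0). Sigma^2 cancels.
  numerator   = (1)*(0.055) + (0.055)*(-0.67) = 0.01815.
  denominator = (1)^2 + (0.055)^2 + (-0.67)^2 = 1.451925.
  rho(1) = 0.01815 / 1.451925 = 0.0125.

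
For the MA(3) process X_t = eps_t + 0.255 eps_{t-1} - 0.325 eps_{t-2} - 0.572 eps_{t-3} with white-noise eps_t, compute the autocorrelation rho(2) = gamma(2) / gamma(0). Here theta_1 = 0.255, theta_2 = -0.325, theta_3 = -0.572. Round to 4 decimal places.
\rho(2) = -0.3144

For an MA(q) process with theta_0 = 1, the autocovariance is
  gamma(k) = sigma^2 * sum_{i=0..q-k} theta_i * theta_{i+k},
and rho(k) = gamma(k) / gamma(0). Sigma^2 cancels.
  numerator   = (1)*(-0.325) + (0.255)*(-0.572) = -0.47086.
  denominator = (1)^2 + (0.255)^2 + (-0.325)^2 + (-0.572)^2 = 1.497834.
  rho(2) = -0.47086 / 1.497834 = -0.3144.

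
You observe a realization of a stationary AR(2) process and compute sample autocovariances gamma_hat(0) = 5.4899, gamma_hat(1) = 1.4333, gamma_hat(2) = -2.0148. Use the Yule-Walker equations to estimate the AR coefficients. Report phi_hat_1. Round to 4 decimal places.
\hat\phi_{1} = 0.3830

The Yule-Walker equations for an AR(p) process read, in matrix form,
  Gamma_p phi = r_p,   with   (Gamma_p)_{ij} = gamma(|i - j|),
                       (r_p)_i = gamma(i),   i,j = 1..p.
Substitute the sample gammas (Toeplitz matrix and right-hand side of size 2):
  Gamma_p = [[5.4899, 1.4333], [1.4333, 5.4899]]
  r_p     = [1.4333, -2.0148]
Written out:
  5.4899 phi_1 + 1.4333 phi_2 = 1.4333
  1.4333 phi_1 + 5.4899 phi_2 = -2.0148
Solve by Cramer's rule:
  det = gamma(0)^2 - gamma(1)^2 = (5.4899)^2 - (1.4333)^2 = 30.13900201 - 2.05434889 = 28.08465312
  phi_hat_1 = [gamma(1) gamma(0) - gamma(1) gamma(2)] / det = [(1.4333)(5.4899) - (1.4333)(-2.0148)] / 28.08465312 = 10.75648651 / 28.08465312 = 0.383
  phi_hat_2 = [gamma(0) gamma(2) - gamma(1)^2] / det = [(5.4899)(-2.0148) - (1.4333)^2] / 28.08465312 = -13.11539941 / 28.08465312 = -0.467
So phi_hat = [0.3830, -0.4670].
Therefore phi_hat_1 = 0.3830.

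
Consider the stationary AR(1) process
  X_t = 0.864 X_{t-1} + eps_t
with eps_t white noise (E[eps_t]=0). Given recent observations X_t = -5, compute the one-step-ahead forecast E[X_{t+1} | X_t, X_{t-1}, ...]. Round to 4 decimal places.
E[X_{t+1} \mid \mathcal F_t] = -4.3200

For an AR(p) model X_t = c + sum_i phi_i X_{t-i} + eps_t, the
one-step-ahead conditional mean is
  E[X_{t+1} | X_t, ...] = c + sum_i phi_i X_{t+1-i}.
Substitute known values:
  E[X_{t+1} | ...] = (0.864) * (-5)
                   = -4.3200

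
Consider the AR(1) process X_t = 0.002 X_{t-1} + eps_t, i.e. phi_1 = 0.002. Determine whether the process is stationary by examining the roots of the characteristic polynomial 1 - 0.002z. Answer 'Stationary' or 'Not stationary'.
\text{Stationary}

The AR(p) characteristic polynomial is P(z) = 1 - 0.002z.
Stationarity requires all roots to lie outside the unit circle, i.e. |z| > 1 for every root.
This is linear in z: 1 + (-0.002) z = 0  =>  z = -1/(-0.002) = 500,  |z| = 500.
Moduli of all roots: 500.0000.
All moduli strictly greater than 1? Yes.
Verdict: Stationary.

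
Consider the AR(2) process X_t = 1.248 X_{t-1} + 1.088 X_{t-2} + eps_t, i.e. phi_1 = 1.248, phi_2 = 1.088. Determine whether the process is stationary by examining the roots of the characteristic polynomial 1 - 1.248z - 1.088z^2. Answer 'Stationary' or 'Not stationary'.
\text{Not stationary}

The AR(p) characteristic polynomial is P(z) = 1 - 1.248z - 1.088z^2.
Stationarity requires all roots to lie outside the unit circle, i.e. |z| > 1 for every root.
Set 1 + (-1.248) z + (-1.088) z^2 = 0, i.e. a z^2 + b z + c = 0 with a = -1.088, b = -1.248, c = 1.
Discriminant D = b^2 - 4ac = (-1.248)^2 - 4*(-1.088)*1 = 1.557504 - (-4.352) = 5.909504.
D >= 0, so the roots are real: z = (-b +/- sqrt(D)) / (2a) = (1.248 +/- 2.430947) / (-2.176).
  z_1 = (1.248 + 2.430947) / (-2.176) = -1.6907,   |z_1| = 1.6907.
  z_2 = (1.248 - 2.430947) / (-2.176) = 0.5436,   |z_2| = 0.5436.
Moduli of all roots: 1.6907, 0.5436.
All moduli strictly greater than 1? No.
Verdict: Not stationary.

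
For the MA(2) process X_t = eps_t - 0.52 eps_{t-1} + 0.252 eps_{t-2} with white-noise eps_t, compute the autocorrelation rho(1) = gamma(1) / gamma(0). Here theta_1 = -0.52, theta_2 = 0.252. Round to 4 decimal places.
\rho(1) = -0.4881

For an MA(q) process with theta_0 = 1, the autocovariance is
  gamma(k) = sigma^2 * sum_{i=0..q-k} theta_i * theta_{i+k},
and rho(k) = gamma(k) / gamma(0). Sigma^2 cancels.
  numerator   = (1)*(-0.52) + (-0.52)*(0.252) = -0.65104.
  denominator = (1)^2 + (-0.52)^2 + (0.252)^2 = 1.333904.
  rho(1) = -0.65104 / 1.333904 = -0.4881.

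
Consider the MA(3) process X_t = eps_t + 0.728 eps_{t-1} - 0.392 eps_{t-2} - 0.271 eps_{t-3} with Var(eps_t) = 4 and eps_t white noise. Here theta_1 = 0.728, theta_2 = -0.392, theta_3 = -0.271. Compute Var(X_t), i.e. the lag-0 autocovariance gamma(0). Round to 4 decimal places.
\gamma(0) = 7.0284

For an MA(q) process X_t = eps_t + sum_i theta_i eps_{t-i} with
Var(eps_t) = sigma^2, the variance is
  gamma(0) = sigma^2 * (1 + sum_i theta_i^2).
  sum_i theta_i^2 = (0.728)^2 + (-0.392)^2 + (-0.271)^2 = 0.529984 + 0.153664 + 0.073441 = 0.757089.
  gamma(0) = 4 * (1 + 0.757089) = 4 * 1.757089 = 7.028356, which rounds to 7.0284.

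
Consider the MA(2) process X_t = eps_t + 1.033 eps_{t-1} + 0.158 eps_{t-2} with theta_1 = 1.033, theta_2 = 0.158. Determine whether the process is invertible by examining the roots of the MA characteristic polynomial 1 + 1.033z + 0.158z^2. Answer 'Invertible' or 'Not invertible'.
\text{Invertible}

The MA(q) characteristic polynomial is P(z) = 1 + 1.033z + 0.158z^2.
Invertibility requires all roots to lie outside the unit circle, i.e. |z| > 1 for every root.
Set 1 + (1.033) z + (0.158) z^2 = 0, i.e. a z^2 + b z + c = 0 with a = 0.158, b = 1.033, c = 1.
Discriminant D = b^2 - 4ac = (1.033)^2 - 4*(0.158)*1 = 1.067089 - (0.632) = 0.435089.
D >= 0, so the roots are real: z = (-b +/- sqrt(D)) / (2a) = (-1.033 +/- 0.659613) / (0.316).
  z_1 = (-1.033 + 0.659613) / (0.316) = -1.1816,   |z_1| = 1.1816.
  z_2 = (-1.033 - 0.659613) / (0.316) = -5.3564,   |z_2| = 5.3564.
Moduli of all roots: 1.1816, 5.3564.
All moduli strictly greater than 1? Yes.
Verdict: Invertible.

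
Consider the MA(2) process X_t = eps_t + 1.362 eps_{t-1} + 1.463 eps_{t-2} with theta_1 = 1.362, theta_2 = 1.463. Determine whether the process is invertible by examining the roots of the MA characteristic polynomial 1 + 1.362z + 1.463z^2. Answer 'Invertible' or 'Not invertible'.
\text{Not invertible}

The MA(q) characteristic polynomial is P(z) = 1 + 1.362z + 1.463z^2.
Invertibility requires all roots to lie outside the unit circle, i.e. |z| > 1 for every root.
Set 1 + (1.362) z + (1.463) z^2 = 0, i.e. a z^2 + b z + c = 0 with a = 1.463, b = 1.362, c = 1.
Discriminant D = b^2 - 4ac = (1.362)^2 - 4*(1.463)*1 = 1.855044 - (5.852) = -3.996956.
D < 0, so the roots are the complex-conjugate pair z = (-b +/- i sqrt(-D)) / (2a) = -0.4655 +/- 0.6833i.
For a conjugate pair |z|^2 = z * conj(z) = (product of roots) = c/a = 1/(1.463) = 0.683527, so |z| = sqrt(0.683527) = 0.8268 for both roots.
Moduli of all roots: 0.8268, 0.8268.
All moduli strictly greater than 1? No.
Verdict: Not invertible.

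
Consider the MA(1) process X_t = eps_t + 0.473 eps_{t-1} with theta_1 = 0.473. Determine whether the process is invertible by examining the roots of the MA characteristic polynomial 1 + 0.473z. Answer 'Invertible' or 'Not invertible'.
\text{Invertible}

The MA(q) characteristic polynomial is P(z) = 1 + 0.473z.
Invertibility requires all roots to lie outside the unit circle, i.e. |z| > 1 for every root.
This is linear in z: 1 + (0.473) z = 0  =>  z = -1/(0.473) = -2.114165,  |z| = 2.114165.
Moduli of all roots: 2.1142.
All moduli strictly greater than 1? Yes.
Verdict: Invertible.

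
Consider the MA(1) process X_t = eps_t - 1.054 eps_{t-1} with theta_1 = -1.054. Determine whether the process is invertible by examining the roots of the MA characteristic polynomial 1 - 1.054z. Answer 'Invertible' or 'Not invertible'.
\text{Not invertible}

The MA(q) characteristic polynomial is P(z) = 1 - 1.054z.
Invertibility requires all roots to lie outside the unit circle, i.e. |z| > 1 for every root.
This is linear in z: 1 + (-1.054) z = 0  =>  z = -1/(-1.054) = 0.948767,  |z| = 0.948767.
Moduli of all roots: 0.9488.
All moduli strictly greater than 1? No.
Verdict: Not invertible.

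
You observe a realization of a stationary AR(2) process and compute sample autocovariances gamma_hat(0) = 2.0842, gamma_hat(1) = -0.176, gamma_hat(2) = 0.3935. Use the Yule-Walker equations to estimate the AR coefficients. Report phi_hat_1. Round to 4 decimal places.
\hat\phi_{1} = -0.0690

The Yule-Walker equations for an AR(p) process read, in matrix form,
  Gamma_p phi = r_p,   with   (Gamma_p)_{ij} = gamma(|i - j|),
                       (r_p)_i = gamma(i),   i,j = 1..p.
Substitute the sample gammas (Toeplitz matrix and right-hand side of size 2):
  Gamma_p = [[2.0842, -0.176], [-0.176, 2.0842]]
  r_p     = [-0.176, 0.3935]
Written out:
  2.0842 phi_1 - 0.176 phi_2 = -0.176
  -0.176 phi_1 + 2.0842 phi_2 = 0.3935
Solve by Cramer's rule:
  det = gamma(0)^2 - gamma(1)^2 = (2.0842)^2 - (-0.176)^2 = 4.34388964 - 0.030976 = 4.31291364
  phi_hat_1 = [gamma(1) gamma(0) - gamma(1) gamma(2)] / det = [(-0.176)(2.0842) - (-0.176)(0.3935)] / 4.31291364 = -0.2975632 / 4.31291364 = -0.069
  phi_hat_2 = [gamma(0) gamma(2) - gamma(1)^2] / det = [(2.0842)(0.3935) - (-0.176)^2] / 4.31291364 = 0.7891567 / 4.31291364 = 0.183
So phi_hat = [-0.0690, 0.1830].
Therefore phi_hat_1 = -0.0690.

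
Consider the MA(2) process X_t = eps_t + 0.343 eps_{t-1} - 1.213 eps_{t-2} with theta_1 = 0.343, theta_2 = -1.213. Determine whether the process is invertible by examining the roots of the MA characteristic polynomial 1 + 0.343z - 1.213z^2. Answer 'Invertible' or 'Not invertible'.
\text{Not invertible}

The MA(q) characteristic polynomial is P(z) = 1 + 0.343z - 1.213z^2.
Invertibility requires all roots to lie outside the unit circle, i.e. |z| > 1 for every root.
Set 1 + (0.343) z + (-1.213) z^2 = 0, i.e. a z^2 + b z + c = 0 with a = -1.213, b = 0.343, c = 1.
Discriminant D = b^2 - 4ac = (0.343)^2 - 4*(-1.213)*1 = 0.117649 - (-4.852) = 4.969649.
D >= 0, so the roots are real: z = (-b +/- sqrt(D)) / (2a) = (-0.343 +/- 2.229271) / (-2.426).
  z_1 = (-0.343 + 2.229271) / (-2.426) = -0.7775,   |z_1| = 0.7775.
  z_2 = (-0.343 - 2.229271) / (-2.426) = 1.0603,   |z_2| = 1.0603.
Moduli of all roots: 0.7775, 1.0603.
All moduli strictly greater than 1? No.
Verdict: Not invertible.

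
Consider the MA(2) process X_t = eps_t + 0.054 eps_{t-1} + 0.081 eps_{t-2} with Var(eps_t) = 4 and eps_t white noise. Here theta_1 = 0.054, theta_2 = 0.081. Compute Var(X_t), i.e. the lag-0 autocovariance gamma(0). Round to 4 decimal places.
\gamma(0) = 4.0379

For an MA(q) process X_t = eps_t + sum_i theta_i eps_{t-i} with
Var(eps_t) = sigma^2, the variance is
  gamma(0) = sigma^2 * (1 + sum_i theta_i^2).
  sum_i theta_i^2 = (0.054)^2 + (0.081)^2 = 0.002916 + 0.006561 = 0.009477.
  gamma(0) = 4 * (1 + 0.009477) = 4 * 1.009477 = 4.037908, which rounds to 4.0379.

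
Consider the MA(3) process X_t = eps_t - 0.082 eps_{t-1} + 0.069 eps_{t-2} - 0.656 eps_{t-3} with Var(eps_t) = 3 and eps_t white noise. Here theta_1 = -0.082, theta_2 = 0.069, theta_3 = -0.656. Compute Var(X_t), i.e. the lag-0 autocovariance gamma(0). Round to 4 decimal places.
\gamma(0) = 4.3255

For an MA(q) process X_t = eps_t + sum_i theta_i eps_{t-i} with
Var(eps_t) = sigma^2, the variance is
  gamma(0) = sigma^2 * (1 + sum_i theta_i^2).
  sum_i theta_i^2 = (-0.082)^2 + (0.069)^2 + (-0.656)^2 = 0.006724 + 0.004761 + 0.430336 = 0.441821.
  gamma(0) = 3 * (1 + 0.441821) = 3 * 1.441821 = 4.325463, which rounds to 4.3255.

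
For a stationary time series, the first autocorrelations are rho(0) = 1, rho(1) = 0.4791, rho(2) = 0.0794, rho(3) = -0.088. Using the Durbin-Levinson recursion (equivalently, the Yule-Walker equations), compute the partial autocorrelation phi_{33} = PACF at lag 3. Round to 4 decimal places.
\phi_{33} = -0.0541

The PACF at lag k is phi_{kk}, the last component of the solution
to the Yule-Walker system G_k phi = r_k where
  (G_k)_{ij} = rho(|i - j|), (r_k)_i = rho(i), i,j = 1..k.
Equivalently, Durbin-Levinson gives phi_{kk} iteratively:
  phi_{11} = rho(1)
  phi_{kk} = [rho(k) - sum_{j=1..k-1} phi_{k-1,j} rho(k-j)]
            / [1 - sum_{j=1..k-1} phi_{k-1,j} rho(j)],
  phi_{k,j} = phi_{k-1,j} - phi_{kk} phi_{k-1,k-j},  j = 1..k-1.
Step k = 1:
  phi_11 = rho(1) = 0.4791.
Step k = 2:
  phi_22 = [rho(2) - phi_11 rho(1)] / [1 - phi_11 rho(1)] = [0.0794 - (0.4791)(0.4791)] / [1 - (0.4791)(0.4791)]
         = -0.15013681 / 0.77046319 = -0.194866.
  Update: phi_21 = phi_11 - phi_22 phi_11 = 0.4791 - (-0.194866)(0.4791) = 0.57246.
Step k = 3:
  phi_33 = [rho(3) - phi_21 rho(2) - phi_22 rho(1)] / [1 - phi_21 rho(1) - phi_22 rho(2)]
    numerator   = -0.088 - (0.57246)(0.0794) - (-0.194866)(0.4791) = -0.0400932
    denominator = 1 - (0.57246)(0.4791) - (-0.194866)(0.0794) = 0.74120668
  phi_33 = -0.0400932 / 0.74120668 = -0.0541.
Therefore phi_{33} = -0.0541.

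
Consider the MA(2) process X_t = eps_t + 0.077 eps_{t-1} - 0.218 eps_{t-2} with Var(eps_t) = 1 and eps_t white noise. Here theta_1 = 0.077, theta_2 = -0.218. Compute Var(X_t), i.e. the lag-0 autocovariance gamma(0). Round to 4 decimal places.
\gamma(0) = 1.0535

For an MA(q) process X_t = eps_t + sum_i theta_i eps_{t-i} with
Var(eps_t) = sigma^2, the variance is
  gamma(0) = sigma^2 * (1 + sum_i theta_i^2).
  sum_i theta_i^2 = (0.077)^2 + (-0.218)^2 = 0.005929 + 0.047524 = 0.053453.
  gamma(0) = 1 * (1 + 0.053453) = 1 * 1.053453 = 1.053453, which rounds to 1.0535.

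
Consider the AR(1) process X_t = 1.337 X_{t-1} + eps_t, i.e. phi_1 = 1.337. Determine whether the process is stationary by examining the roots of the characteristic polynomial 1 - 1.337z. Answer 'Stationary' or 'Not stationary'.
\text{Not stationary}

The AR(p) characteristic polynomial is P(z) = 1 - 1.337z.
Stationarity requires all roots to lie outside the unit circle, i.e. |z| > 1 for every root.
This is linear in z: 1 + (-1.337) z = 0  =>  z = -1/(-1.337) = 0.747943,  |z| = 0.747943.
Moduli of all roots: 0.7479.
All moduli strictly greater than 1? No.
Verdict: Not stationary.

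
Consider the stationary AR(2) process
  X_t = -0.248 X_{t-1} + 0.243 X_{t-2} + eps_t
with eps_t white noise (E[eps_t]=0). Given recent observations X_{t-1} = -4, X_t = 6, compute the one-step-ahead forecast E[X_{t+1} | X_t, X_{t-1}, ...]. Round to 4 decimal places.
E[X_{t+1} \mid \mathcal F_t] = -2.4600

For an AR(p) model X_t = c + sum_i phi_i X_{t-i} + eps_t, the
one-step-ahead conditional mean is
  E[X_{t+1} | X_t, ...] = c + sum_i phi_i X_{t+1-i}.
Substitute known values:
  E[X_{t+1} | ...] = (-0.248) * (6) + (0.243) * (-4)
                   = -2.4600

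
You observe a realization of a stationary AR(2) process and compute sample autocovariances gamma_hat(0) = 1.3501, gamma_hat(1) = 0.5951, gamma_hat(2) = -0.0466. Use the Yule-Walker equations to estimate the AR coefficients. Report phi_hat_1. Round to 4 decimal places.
\hat\phi_{1} = 0.5660

The Yule-Walker equations for an AR(p) process read, in matrix form,
  Gamma_p phi = r_p,   with   (Gamma_p)_{ij} = gamma(|i - j|),
                       (r_p)_i = gamma(i),   i,j = 1..p.
Substitute the sample gammas (Toeplitz matrix and right-hand side of size 2):
  Gamma_p = [[1.3501, 0.5951], [0.5951, 1.3501]]
  r_p     = [0.5951, -0.0466]
Written out:
  1.3501 phi_1 + 0.5951 phi_2 = 0.5951
  0.5951 phi_1 + 1.3501 phi_2 = -0.0466
Solve by Cramer's rule:
  det = gamma(0)^2 - gamma(1)^2 = (1.3501)^2 - (0.5951)^2 = 1.82277001 - 0.35414401 = 1.468626
  phi_hat_1 = [gamma(1) gamma(0) - gamma(1) gamma(2)] / det = [(0.5951)(1.3501) - (0.5951)(-0.0466)] / 1.468626 = 0.83117617 / 1.468626 = 0.566
  phi_hat_2 = [gamma(0) gamma(2) - gamma(1)^2] / det = [(1.3501)(-0.0466) - (0.5951)^2] / 1.468626 = -0.41705867 / 1.468626 = -0.284
So phi_hat = [0.5660, -0.2840].
Therefore phi_hat_1 = 0.5660.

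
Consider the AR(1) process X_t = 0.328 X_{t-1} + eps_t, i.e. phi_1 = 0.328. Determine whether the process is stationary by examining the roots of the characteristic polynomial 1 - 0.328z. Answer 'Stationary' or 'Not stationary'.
\text{Stationary}

The AR(p) characteristic polynomial is P(z) = 1 - 0.328z.
Stationarity requires all roots to lie outside the unit circle, i.e. |z| > 1 for every root.
This is linear in z: 1 + (-0.328) z = 0  =>  z = -1/(-0.328) = 3.04878,  |z| = 3.04878.
Moduli of all roots: 3.0488.
All moduli strictly greater than 1? Yes.
Verdict: Stationary.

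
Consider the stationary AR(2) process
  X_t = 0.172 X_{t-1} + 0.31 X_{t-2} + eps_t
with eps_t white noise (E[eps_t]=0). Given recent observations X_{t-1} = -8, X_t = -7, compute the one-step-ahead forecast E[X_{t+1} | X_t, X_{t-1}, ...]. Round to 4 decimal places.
E[X_{t+1} \mid \mathcal F_t] = -3.6840

For an AR(p) model X_t = c + sum_i phi_i X_{t-i} + eps_t, the
one-step-ahead conditional mean is
  E[X_{t+1} | X_t, ...] = c + sum_i phi_i X_{t+1-i}.
Substitute known values:
  E[X_{t+1} | ...] = (0.172) * (-7) + (0.31) * (-8)
                   = -3.6840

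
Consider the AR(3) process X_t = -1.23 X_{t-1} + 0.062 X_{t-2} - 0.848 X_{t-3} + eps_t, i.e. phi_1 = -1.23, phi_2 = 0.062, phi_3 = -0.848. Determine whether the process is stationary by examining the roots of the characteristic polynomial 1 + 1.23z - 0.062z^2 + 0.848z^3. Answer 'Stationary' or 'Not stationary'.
\text{Not stationary}

The AR(p) characteristic polynomial is P(z) = 1 + 1.23z - 0.062z^2 + 0.848z^3.
Stationarity requires all roots to lie outside the unit circle, i.e. |z| > 1 for every root.
Degree 3: look for a simple real root z0 first, then factor out (1 - z/z0) and solve the remaining quadratic.
Testing z0 = -0.625: P(-0.625) = 1 + (1.23)(-0.625) + (-0.062)(-0.625)^2 + (0.848)(-0.625)^3
  = 1 + (-0.76875) + (-0.024219) + (-0.207031) = 0.  So z_0 = -0.625 is a root, |z_0| = 0.625.
Divide out the factor (1 + 1.6 z) = (1 - z/z0) (since 1/z0 = -1.6):
  P(z) = (1 + 1.6 z)(1 + (-0.37) z + (0.53) z^2)
  [check: z-coef -0.37 - (-1.6) = 1.23; z^2-coef 0.53 - (-1.6)(-0.37) = -0.062; z^3-coef -(-1.6)(0.53) = 0.848.]
Remaining roots from the quadratic factor 1 + (-0.37) z + (0.53) z^2:
  Set 1 + (-0.37) z + (0.53) z^2 = 0, i.e. a z^2 + b z + c = 0 with a = 0.53, b = -0.37, c = 1.
  Discriminant D = b^2 - 4ac = (-0.37)^2 - 4*(0.53)*1 = 0.1369 - (2.12) = -1.9831.
  D < 0, so the roots are the complex-conjugate pair z = (-b +/- i sqrt(-D)) / (2a) = 0.3491 +/- 1.3285i.
  For a conjugate pair |z|^2 = z * conj(z) = (product of roots) = c/a = 1/(0.53) = 1.886792, so |z| = sqrt(1.886792) = 1.3736 for both roots.
Moduli of all roots: 0.6250, 1.3736, 1.3736.
All moduli strictly greater than 1? No.
Verdict: Not stationary.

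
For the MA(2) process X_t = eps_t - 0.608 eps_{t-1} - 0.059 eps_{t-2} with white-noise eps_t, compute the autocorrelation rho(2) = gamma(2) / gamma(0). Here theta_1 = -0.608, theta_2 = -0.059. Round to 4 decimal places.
\rho(2) = -0.0430

For an MA(q) process with theta_0 = 1, the autocovariance is
  gamma(k) = sigma^2 * sum_{i=0..q-k} theta_i * theta_{i+k},
and rho(k) = gamma(k) / gamma(0). Sigma^2 cancels.
  numerator   = (1)*(-0.059) = -0.059.
  denominator = (1)^2 + (-0.608)^2 + (-0.059)^2 = 1.373145.
  rho(2) = -0.059 / 1.373145 = -0.0430.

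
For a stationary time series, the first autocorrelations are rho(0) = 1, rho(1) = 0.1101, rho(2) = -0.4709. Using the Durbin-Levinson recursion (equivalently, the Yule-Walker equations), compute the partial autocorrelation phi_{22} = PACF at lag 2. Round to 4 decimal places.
\phi_{22} = -0.4889

The PACF at lag k is phi_{kk}, the last component of the solution
to the Yule-Walker system G_k phi = r_k where
  (G_k)_{ij} = rho(|i - j|), (r_k)_i = rho(i), i,j = 1..k.
Equivalently, Durbin-Levinson gives phi_{kk} iteratively:
  phi_{11} = rho(1)
  phi_{kk} = [rho(k) - sum_{j=1..k-1} phi_{k-1,j} rho(k-j)]
            / [1 - sum_{j=1..k-1} phi_{k-1,j} rho(j)],
  phi_{k,j} = phi_{k-1,j} - phi_{kk} phi_{k-1,k-j},  j = 1..k-1.
Step k = 1:
  phi_11 = rho(1) = 0.1101.
Step k = 2:
  phi_22 = [rho(2) - phi_11 rho(1)] / [1 - phi_11 rho(1)] = [-0.4709 - (0.1101)(0.1101)] / [1 - (0.1101)(0.1101)]
         = -0.48302201 / 0.98787799 = -0.4889.
Therefore phi_{22} = -0.4889.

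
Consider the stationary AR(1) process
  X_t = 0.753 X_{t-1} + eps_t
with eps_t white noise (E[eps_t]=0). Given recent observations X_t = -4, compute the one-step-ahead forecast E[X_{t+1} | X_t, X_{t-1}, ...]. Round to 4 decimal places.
E[X_{t+1} \mid \mathcal F_t] = -3.0120

For an AR(p) model X_t = c + sum_i phi_i X_{t-i} + eps_t, the
one-step-ahead conditional mean is
  E[X_{t+1} | X_t, ...] = c + sum_i phi_i X_{t+1-i}.
Substitute known values:
  E[X_{t+1} | ...] = (0.753) * (-4)
                   = -3.0120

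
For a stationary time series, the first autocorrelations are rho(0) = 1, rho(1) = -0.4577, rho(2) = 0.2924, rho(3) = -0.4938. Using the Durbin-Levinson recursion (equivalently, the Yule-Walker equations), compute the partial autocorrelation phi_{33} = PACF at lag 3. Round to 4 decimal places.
\phi_{33} = -0.4170

The PACF at lag k is phi_{kk}, the last component of the solution
to the Yule-Walker system G_k phi = r_k where
  (G_k)_{ij} = rho(|i - j|), (r_k)_i = rho(i), i,j = 1..k.
Equivalently, Durbin-Levinson gives phi_{kk} iteratively:
  phi_{11} = rho(1)
  phi_{kk} = [rho(k) - sum_{j=1..k-1} phi_{k-1,j} rho(k-j)]
            / [1 - sum_{j=1..k-1} phi_{k-1,j} rho(j)],
  phi_{k,j} = phi_{k-1,j} - phi_{kk} phi_{k-1,k-j},  j = 1..k-1.
Step k = 1:
  phi_11 = rho(1) = -0.4577.
Step k = 2:
  phi_22 = [rho(2) - phi_11 rho(1)] / [1 - phi_11 rho(1)] = [0.2924 - (-0.4577)(-0.4577)] / [1 - (-0.4577)(-0.4577)]
         = 0.08291071 / 0.79051071 = 0.104882.
  Update: phi_21 = phi_11 - phi_22 phi_11 = -0.4577 - (0.104882)(-0.4577) = -0.409695.
Step k = 3:
  phi_33 = [rho(3) - phi_21 rho(2) - phi_22 rho(1)] / [1 - phi_21 rho(1) - phi_22 rho(2)]
    numerator   = -0.4938 - (-0.409695)(0.2924) - (0.104882)(-0.4577) = -0.32600039
    denominator = 1 - (-0.409695)(-0.4577) - (0.104882)(0.2924) = 0.78181483
  phi_33 = -0.32600039 / 0.78181483 = -0.417.
Therefore phi_{33} = -0.4170.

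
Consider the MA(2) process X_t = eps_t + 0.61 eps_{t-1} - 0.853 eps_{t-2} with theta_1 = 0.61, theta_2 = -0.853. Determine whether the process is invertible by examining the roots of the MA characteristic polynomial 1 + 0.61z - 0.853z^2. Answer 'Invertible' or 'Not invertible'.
\text{Not invertible}

The MA(q) characteristic polynomial is P(z) = 1 + 0.61z - 0.853z^2.
Invertibility requires all roots to lie outside the unit circle, i.e. |z| > 1 for every root.
Set 1 + (0.61) z + (-0.853) z^2 = 0, i.e. a z^2 + b z + c = 0 with a = -0.853, b = 0.61, c = 1.
Discriminant D = b^2 - 4ac = (0.61)^2 - 4*(-0.853)*1 = 0.3721 - (-3.412) = 3.7841.
D >= 0, so the roots are real: z = (-b +/- sqrt(D)) / (2a) = (-0.61 +/- 1.945276) / (-1.706).
  z_1 = (-0.61 + 1.945276) / (-1.706) = -0.7827,   |z_1| = 0.7827.
  z_2 = (-0.61 - 1.945276) / (-1.706) = 1.4978,   |z_2| = 1.4978.
Moduli of all roots: 0.7827, 1.4978.
All moduli strictly greater than 1? No.
Verdict: Not invertible.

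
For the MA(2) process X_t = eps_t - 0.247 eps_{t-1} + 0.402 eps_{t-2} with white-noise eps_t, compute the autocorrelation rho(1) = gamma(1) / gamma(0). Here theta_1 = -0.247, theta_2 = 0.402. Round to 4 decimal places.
\rho(1) = -0.2832

For an MA(q) process with theta_0 = 1, the autocovariance is
  gamma(k) = sigma^2 * sum_{i=0..q-k} theta_i * theta_{i+k},
and rho(k) = gamma(k) / gamma(0). Sigma^2 cancels.
  numerator   = (1)*(-0.247) + (-0.247)*(0.402) = -0.346294.
  denominator = (1)^2 + (-0.247)^2 + (0.402)^2 = 1.222613.
  rho(1) = -0.346294 / 1.222613 = -0.2832.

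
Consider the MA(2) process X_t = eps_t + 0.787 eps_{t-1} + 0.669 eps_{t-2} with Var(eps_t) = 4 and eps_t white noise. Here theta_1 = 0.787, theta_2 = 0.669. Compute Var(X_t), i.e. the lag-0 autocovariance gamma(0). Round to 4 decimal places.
\gamma(0) = 8.2677

For an MA(q) process X_t = eps_t + sum_i theta_i eps_{t-i} with
Var(eps_t) = sigma^2, the variance is
  gamma(0) = sigma^2 * (1 + sum_i theta_i^2).
  sum_i theta_i^2 = (0.787)^2 + (0.669)^2 = 0.619369 + 0.447561 = 1.06693.
  gamma(0) = 4 * (1 + 1.06693) = 4 * 2.06693 = 8.26772, which rounds to 8.2677.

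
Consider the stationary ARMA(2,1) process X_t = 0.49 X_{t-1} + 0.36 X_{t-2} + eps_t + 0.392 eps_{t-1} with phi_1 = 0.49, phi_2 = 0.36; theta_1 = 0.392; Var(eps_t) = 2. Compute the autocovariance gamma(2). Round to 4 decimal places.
\gamma(2) = 7.7599

Multiply the model equation by X_{t-k} and take expectations. With theta_0 = psi_0 = 1 and psi_j the MA(infinity) weights, this gives
  gamma(k) - sum_i phi_i gamma(k-i) = c_k,
  c_k = sigma^2 * sum_{j=k..q} theta_j psi_{j-k}   (c_k = 0 for k > q),
using gamma(-m) = gamma(m).
psi-weights needed (psi_j = theta_j + sum_i phi_i psi_{j-i}):
  psi_1 = theta_1 + phi_1 = 0.392 + (0.49) = 0.882
Right-hand sides:
  c_0 = sigma^2 (1 + theta_1 psi_1) = 2 * (1 + (0.392)(0.882)) = 2 * 1.345744 = 2.691488
  c_1 = sigma^2 theta_1 = 2 * (0.392) = 0.784
  c_2 = 0
Equations for k = 0, 1, 2 (AR order 2, c_2 = 0):
  (E0) gamma(0) = phi_1 gamma(1) + phi_2 gamma(2) + c_0
  (E1) gamma(1) = phi_1 gamma(0) + phi_2 gamma(1) + c_1
  (E2) gamma(2) = phi_1 gamma(1) + phi_2 gamma(0)
From (E1): gamma(1) = A gamma(0) + B with
  A = phi_1 / (1 - phi_2) = 0.49 / 0.64 = 0.765625,   B = c_1 / (1 - phi_2) = 0.784 / 0.64 = 1.225.
Insert (E2) into (E0): gamma(0) (1 - phi_2^2) = phi_1 (1 + phi_2) gamma(1) + c_0.
  phi_1 (1 + phi_2) = (0.49)(1.36) = 0.6664,   1 - phi_2^2 = 0.8704.
Replace gamma(1) by A gamma(0) + B and collect gamma(0):
  gamma(0) [0.8704 - (0.6664)(0.765625)] = (0.6664)(1.225) + 2.691488
  gamma(0) * 0.360188 = 3.507828
  gamma(0) = 3.507828 / 0.360188 = 9.738894.
  gamma(1) = A gamma(0) + B = (0.765625)(9.738894) + (1.225) = 8.681341.
  gamma(2) = phi_1 gamma(1) + phi_2 gamma(0) = (0.49)(8.681341) + (0.36)(9.738894) = 7.759859.
Therefore gamma(2) = 7.7599 (to 4 decimal places).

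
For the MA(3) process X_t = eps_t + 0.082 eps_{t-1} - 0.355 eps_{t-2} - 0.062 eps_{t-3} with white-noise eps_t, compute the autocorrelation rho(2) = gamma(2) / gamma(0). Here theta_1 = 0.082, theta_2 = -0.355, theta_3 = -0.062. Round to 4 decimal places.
\rho(2) = -0.3168

For an MA(q) process with theta_0 = 1, the autocovariance is
  gamma(k) = sigma^2 * sum_{i=0..q-k} theta_i * theta_{i+k},
and rho(k) = gamma(k) / gamma(0). Sigma^2 cancels.
  numerator   = (1)*(-0.355) + (0.082)*(-0.062) = -0.360084.
  denominator = (1)^2 + (0.082)^2 + (-0.355)^2 + (-0.062)^2 = 1.136593.
  rho(2) = -0.360084 / 1.136593 = -0.3168.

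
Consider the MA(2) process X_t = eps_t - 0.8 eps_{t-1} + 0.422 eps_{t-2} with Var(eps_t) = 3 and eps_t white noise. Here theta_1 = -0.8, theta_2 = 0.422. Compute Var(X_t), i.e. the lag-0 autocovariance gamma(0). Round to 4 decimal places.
\gamma(0) = 5.4543

For an MA(q) process X_t = eps_t + sum_i theta_i eps_{t-i} with
Var(eps_t) = sigma^2, the variance is
  gamma(0) = sigma^2 * (1 + sum_i theta_i^2).
  sum_i theta_i^2 = (-0.8)^2 + (0.422)^2 = 0.64 + 0.178084 = 0.818084.
  gamma(0) = 3 * (1 + 0.818084) = 3 * 1.818084 = 5.454252, which rounds to 5.4543.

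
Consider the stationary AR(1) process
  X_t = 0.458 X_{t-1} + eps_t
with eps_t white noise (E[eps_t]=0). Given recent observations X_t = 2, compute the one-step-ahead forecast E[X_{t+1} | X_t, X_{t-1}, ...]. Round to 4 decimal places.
E[X_{t+1} \mid \mathcal F_t] = 0.9160

For an AR(p) model X_t = c + sum_i phi_i X_{t-i} + eps_t, the
one-step-ahead conditional mean is
  E[X_{t+1} | X_t, ...] = c + sum_i phi_i X_{t+1-i}.
Substitute known values:
  E[X_{t+1} | ...] = (0.458) * (2)
                   = 0.9160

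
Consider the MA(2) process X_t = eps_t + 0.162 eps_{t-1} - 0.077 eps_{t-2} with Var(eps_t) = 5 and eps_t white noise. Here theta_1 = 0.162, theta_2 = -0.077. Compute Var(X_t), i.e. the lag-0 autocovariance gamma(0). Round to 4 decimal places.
\gamma(0) = 5.1609

For an MA(q) process X_t = eps_t + sum_i theta_i eps_{t-i} with
Var(eps_t) = sigma^2, the variance is
  gamma(0) = sigma^2 * (1 + sum_i theta_i^2).
  sum_i theta_i^2 = (0.162)^2 + (-0.077)^2 = 0.026244 + 0.005929 = 0.032173.
  gamma(0) = 5 * (1 + 0.032173) = 5 * 1.032173 = 5.160865, which rounds to 5.1609.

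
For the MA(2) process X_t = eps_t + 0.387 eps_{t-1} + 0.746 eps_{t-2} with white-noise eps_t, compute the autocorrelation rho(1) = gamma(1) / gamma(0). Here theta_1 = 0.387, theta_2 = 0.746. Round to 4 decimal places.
\rho(1) = 0.3960

For an MA(q) process with theta_0 = 1, the autocovariance is
  gamma(k) = sigma^2 * sum_{i=0..q-k} theta_i * theta_{i+k},
and rho(k) = gamma(k) / gamma(0). Sigma^2 cancels.
  numerator   = (1)*(0.387) + (0.387)*(0.746) = 0.675702.
  denominator = (1)^2 + (0.387)^2 + (0.746)^2 = 1.706285.
  rho(1) = 0.675702 / 1.706285 = 0.3960.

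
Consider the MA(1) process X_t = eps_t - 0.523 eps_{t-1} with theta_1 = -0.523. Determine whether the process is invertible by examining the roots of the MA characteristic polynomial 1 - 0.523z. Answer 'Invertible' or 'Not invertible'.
\text{Invertible}

The MA(q) characteristic polynomial is P(z) = 1 - 0.523z.
Invertibility requires all roots to lie outside the unit circle, i.e. |z| > 1 for every root.
This is linear in z: 1 + (-0.523) z = 0  =>  z = -1/(-0.523) = 1.912046,  |z| = 1.912046.
Moduli of all roots: 1.9120.
All moduli strictly greater than 1? Yes.
Verdict: Invertible.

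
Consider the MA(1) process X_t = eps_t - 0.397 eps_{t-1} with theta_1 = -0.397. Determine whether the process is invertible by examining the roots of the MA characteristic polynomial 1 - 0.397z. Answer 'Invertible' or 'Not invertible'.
\text{Invertible}

The MA(q) characteristic polynomial is P(z) = 1 - 0.397z.
Invertibility requires all roots to lie outside the unit circle, i.e. |z| > 1 for every root.
This is linear in z: 1 + (-0.397) z = 0  =>  z = -1/(-0.397) = 2.518892,  |z| = 2.518892.
Moduli of all roots: 2.5189.
All moduli strictly greater than 1? Yes.
Verdict: Invertible.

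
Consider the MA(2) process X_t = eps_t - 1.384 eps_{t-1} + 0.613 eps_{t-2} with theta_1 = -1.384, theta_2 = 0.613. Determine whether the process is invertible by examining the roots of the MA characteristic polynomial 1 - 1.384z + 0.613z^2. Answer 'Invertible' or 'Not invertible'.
\text{Invertible}

The MA(q) characteristic polynomial is P(z) = 1 - 1.384z + 0.613z^2.
Invertibility requires all roots to lie outside the unit circle, i.e. |z| > 1 for every root.
Set 1 + (-1.384) z + (0.613) z^2 = 0, i.e. a z^2 + b z + c = 0 with a = 0.613, b = -1.384, c = 1.
Discriminant D = b^2 - 4ac = (-1.384)^2 - 4*(0.613)*1 = 1.915456 - (2.452) = -0.536544.
D < 0, so the roots are the complex-conjugate pair z = (-b +/- i sqrt(-D)) / (2a) = 1.1289 +/- 0.5975i.
For a conjugate pair |z|^2 = z * conj(z) = (product of roots) = c/a = 1/(0.613) = 1.631321, so |z| = sqrt(1.631321) = 1.2772 for both roots.
Moduli of all roots: 1.2772, 1.2772.
All moduli strictly greater than 1? Yes.
Verdict: Invertible.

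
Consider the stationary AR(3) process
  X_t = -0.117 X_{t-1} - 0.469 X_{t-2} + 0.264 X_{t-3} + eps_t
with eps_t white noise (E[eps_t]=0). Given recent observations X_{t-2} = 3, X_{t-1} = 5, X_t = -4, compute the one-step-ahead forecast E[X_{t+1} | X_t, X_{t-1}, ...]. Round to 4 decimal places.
E[X_{t+1} \mid \mathcal F_t] = -1.0850

For an AR(p) model X_t = c + sum_i phi_i X_{t-i} + eps_t, the
one-step-ahead conditional mean is
  E[X_{t+1} | X_t, ...] = c + sum_i phi_i X_{t+1-i}.
Substitute known values:
  E[X_{t+1} | ...] = (-0.117) * (-4) + (-0.469) * (5) + (0.264) * (3)
                   = -1.0850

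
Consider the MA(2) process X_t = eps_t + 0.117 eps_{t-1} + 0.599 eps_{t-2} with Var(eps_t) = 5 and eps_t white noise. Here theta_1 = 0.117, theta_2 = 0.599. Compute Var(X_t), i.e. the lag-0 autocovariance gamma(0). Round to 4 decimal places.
\gamma(0) = 6.8625

For an MA(q) process X_t = eps_t + sum_i theta_i eps_{t-i} with
Var(eps_t) = sigma^2, the variance is
  gamma(0) = sigma^2 * (1 + sum_i theta_i^2).
  sum_i theta_i^2 = (0.117)^2 + (0.599)^2 = 0.013689 + 0.358801 = 0.37249.
  gamma(0) = 5 * (1 + 0.37249) = 5 * 1.37249 = 6.86245, which rounds to 6.8625.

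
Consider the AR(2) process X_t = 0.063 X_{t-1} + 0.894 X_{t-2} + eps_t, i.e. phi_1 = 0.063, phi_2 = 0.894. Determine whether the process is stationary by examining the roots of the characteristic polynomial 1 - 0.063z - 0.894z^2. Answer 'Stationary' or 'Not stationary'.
\text{Stationary}

The AR(p) characteristic polynomial is P(z) = 1 - 0.063z - 0.894z^2.
Stationarity requires all roots to lie outside the unit circle, i.e. |z| > 1 for every root.
Set 1 + (-0.063) z + (-0.894) z^2 = 0, i.e. a z^2 + b z + c = 0 with a = -0.894, b = -0.063, c = 1.
Discriminant D = b^2 - 4ac = (-0.063)^2 - 4*(-0.894)*1 = 0.003969 - (-3.576) = 3.579969.
D >= 0, so the roots are real: z = (-b +/- sqrt(D)) / (2a) = (0.063 +/- 1.892081) / (-1.788).
  z_1 = (0.063 + 1.892081) / (-1.788) = -1.0934,   |z_1| = 1.0934.
  z_2 = (0.063 - 1.892081) / (-1.788) = 1.023,   |z_2| = 1.023.
Moduli of all roots: 1.0934, 1.0230.
All moduli strictly greater than 1? Yes.
Verdict: Stationary.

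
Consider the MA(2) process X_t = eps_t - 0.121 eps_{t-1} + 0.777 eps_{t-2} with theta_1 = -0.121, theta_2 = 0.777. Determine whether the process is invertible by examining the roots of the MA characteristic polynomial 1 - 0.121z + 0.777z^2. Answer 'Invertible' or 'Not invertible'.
\text{Invertible}

The MA(q) characteristic polynomial is P(z) = 1 - 0.121z + 0.777z^2.
Invertibility requires all roots to lie outside the unit circle, i.e. |z| > 1 for every root.
Set 1 + (-0.121) z + (0.777) z^2 = 0, i.e. a z^2 + b z + c = 0 with a = 0.777, b = -0.121, c = 1.
Discriminant D = b^2 - 4ac = (-0.121)^2 - 4*(0.777)*1 = 0.014641 - (3.108) = -3.093359.
D < 0, so the roots are the complex-conjugate pair z = (-b +/- i sqrt(-D)) / (2a) = 0.0779 +/- 1.1318i.
For a conjugate pair |z|^2 = z * conj(z) = (product of roots) = c/a = 1/(0.777) = 1.287001, so |z| = sqrt(1.287001) = 1.1345 for both roots.
Moduli of all roots: 1.1345, 1.1345.
All moduli strictly greater than 1? Yes.
Verdict: Invertible.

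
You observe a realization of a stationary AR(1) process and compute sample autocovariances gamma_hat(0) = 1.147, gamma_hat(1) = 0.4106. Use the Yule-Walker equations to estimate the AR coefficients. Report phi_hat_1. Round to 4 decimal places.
\hat\phi_{1} = 0.3580

The Yule-Walker equations for an AR(p) process read, in matrix form,
  Gamma_p phi = r_p,   with   (Gamma_p)_{ij} = gamma(|i - j|),
                       (r_p)_i = gamma(i),   i,j = 1..p.
Substitute the sample gammas (Toeplitz matrix and right-hand side of size 1):
  Gamma_p = [[1.147]]
  r_p     = [0.4106]
With p = 1 this is the single equation gamma(0) phi_1 = gamma(1):
  phi_hat_1 = gamma(1) / gamma(0) = 0.4106 / 1.147 = 0.3580.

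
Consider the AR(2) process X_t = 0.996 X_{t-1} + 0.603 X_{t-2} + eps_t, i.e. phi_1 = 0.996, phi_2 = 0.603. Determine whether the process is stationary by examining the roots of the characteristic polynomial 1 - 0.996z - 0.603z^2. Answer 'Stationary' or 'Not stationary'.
\text{Not stationary}

The AR(p) characteristic polynomial is P(z) = 1 - 0.996z - 0.603z^2.
Stationarity requires all roots to lie outside the unit circle, i.e. |z| > 1 for every root.
Set 1 + (-0.996) z + (-0.603) z^2 = 0, i.e. a z^2 + b z + c = 0 with a = -0.603, b = -0.996, c = 1.
Discriminant D = b^2 - 4ac = (-0.996)^2 - 4*(-0.603)*1 = 0.992016 - (-2.412) = 3.404016.
D >= 0, so the roots are real: z = (-b +/- sqrt(D)) / (2a) = (0.996 +/- 1.844998) / (-1.206).
  z_1 = (0.996 + 1.844998) / (-1.206) = -2.3557,   |z_1| = 2.3557.
  z_2 = (0.996 - 1.844998) / (-1.206) = 0.704,   |z_2| = 0.704.
Moduli of all roots: 2.3557, 0.7040.
All moduli strictly greater than 1? No.
Verdict: Not stationary.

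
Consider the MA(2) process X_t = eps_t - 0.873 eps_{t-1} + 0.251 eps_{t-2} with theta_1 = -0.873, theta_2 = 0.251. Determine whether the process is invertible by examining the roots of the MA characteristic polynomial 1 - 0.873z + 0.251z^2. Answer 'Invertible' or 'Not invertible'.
\text{Invertible}

The MA(q) characteristic polynomial is P(z) = 1 - 0.873z + 0.251z^2.
Invertibility requires all roots to lie outside the unit circle, i.e. |z| > 1 for every root.
Set 1 + (-0.873) z + (0.251) z^2 = 0, i.e. a z^2 + b z + c = 0 with a = 0.251, b = -0.873, c = 1.
Discriminant D = b^2 - 4ac = (-0.873)^2 - 4*(0.251)*1 = 0.762129 - (1.004) = -0.241871.
D < 0, so the roots are the complex-conjugate pair z = (-b +/- i sqrt(-D)) / (2a) = 1.739 +/- 0.9797i.
For a conjugate pair |z|^2 = z * conj(z) = (product of roots) = c/a = 1/(0.251) = 3.984064, so |z| = sqrt(3.984064) = 1.996 for both roots.
Moduli of all roots: 1.9960, 1.9960.
All moduli strictly greater than 1? Yes.
Verdict: Invertible.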